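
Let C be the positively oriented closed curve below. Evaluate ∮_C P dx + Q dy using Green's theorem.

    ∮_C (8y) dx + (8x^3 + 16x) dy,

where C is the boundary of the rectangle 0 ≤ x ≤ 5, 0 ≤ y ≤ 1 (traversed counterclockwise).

Green's theorem converts the closed line integral into a double integral over the enclosed region D:

    ∮_C P dx + Q dy = ∬_D (∂Q/∂x - ∂P/∂y) dA.

Here P = 8y, Q = 8x^3 + 16x, so

    ∂Q/∂x = 24x^2 + 16,    ∂P/∂y = 8,
    ∂Q/∂x - ∂P/∂y = 24x^2 + 8.

D is the region 0 ≤ x ≤ 5, 0 ≤ y ≤ 1. Evaluating the double integral:

    ∬_D (24x^2 + 8) dA = ∫_0^{5} ∫_0^{1} (24x^2 + 8) dy dx.

Inner (y from 0 to 1): 24x^2 + 8.
Outer (x from 0 to 5): 1040.

Therefore ∮_C P dx + Q dy = 1040.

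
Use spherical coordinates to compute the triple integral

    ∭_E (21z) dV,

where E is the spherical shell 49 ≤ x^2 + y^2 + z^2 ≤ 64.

In spherical coordinates, x = ρ sin(φ) cos(θ), y = ρ sin(φ) sin(θ), z = ρ cos(φ), and dV = ρ^2 sin(φ) dρ dφ dθ.

The integrand becomes 21ρ cos(φ), so

    ∭_E (21z) dV = ∫_{0}^{2π} ∫_{0}^{π} ∫_{7}^{8} (21ρ cos(φ)) · ρ^2 sin(φ) dρ dφ dθ.

Inner (ρ): 35595sin(2φ)/8.
Middle (φ): 0.
Outer (θ): 0.

Therefore the triple integral equals 0.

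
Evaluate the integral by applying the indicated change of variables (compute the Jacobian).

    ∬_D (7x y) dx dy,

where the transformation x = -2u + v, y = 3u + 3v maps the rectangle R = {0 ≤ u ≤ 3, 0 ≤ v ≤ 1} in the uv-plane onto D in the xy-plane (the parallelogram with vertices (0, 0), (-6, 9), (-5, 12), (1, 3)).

Compute the Jacobian determinant of (x, y) with respect to (u, v):

    ∂(x,y)/∂(u,v) = | -2  1 | = (-2)(3) - (1)(3) = -9.
                   | 3  3 |

Its absolute value is |J| = 9 (the area scaling factor).

Substituting x = -2u + v, y = 3u + 3v into the integrand,

    7x y → -42u^2 - 21u v + 21v^2,

so the integral becomes

    ∬_R (-42u^2 - 21u v + 21v^2) · |J| du dv = ∫_0^3 ∫_0^1 (-378u^2 - 189u v + 189v^2) dv du.

Inner (v): -378u^2 - 189u/2 + 63.
Outer (u): -14553/4.

Therefore ∬_D (7x y) dx dy = -14553/4.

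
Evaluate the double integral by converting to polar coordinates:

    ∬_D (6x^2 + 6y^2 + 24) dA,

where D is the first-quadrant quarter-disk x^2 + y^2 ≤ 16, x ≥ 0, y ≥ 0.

The region D is 0 ≤ r ≤ 4, 0 ≤ θ ≤ π/2 in polar coordinates, where x = r cos(θ), y = r sin(θ), and dA = r dr dθ.

Under the substitution, the integrand becomes 6r^2 + 24, so

    ∬_D (6x^2 + 6y^2 + 24) dA = ∫_{0}^{π/2} ∫_{0}^{4} (6r^2 + 24) · r dr dθ.

Inner integral (in r): ∫_{0}^{4} (6r^2 + 24) · r dr = 576.

Outer integral (in θ): ∫_{0}^{π/2} (576) dθ = 288π.

Therefore ∬_D (6x^2 + 6y^2 + 24) dA = 288π.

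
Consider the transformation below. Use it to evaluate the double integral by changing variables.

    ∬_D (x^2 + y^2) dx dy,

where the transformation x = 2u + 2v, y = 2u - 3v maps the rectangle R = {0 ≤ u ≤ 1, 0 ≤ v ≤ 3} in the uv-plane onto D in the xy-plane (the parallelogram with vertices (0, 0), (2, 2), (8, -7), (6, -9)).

Compute the Jacobian determinant of (x, y) with respect to (u, v):

    ∂(x,y)/∂(u,v) = | 2  2 | = (2)(-3) - (2)(2) = -10.
                   | 2  -3 |

Its absolute value is |J| = 10 (the area scaling factor).

Substituting x = 2u + 2v, y = 2u - 3v into the integrand,

    x^2 + y^2 → 8u^2 - 4u v + 13v^2,

so the integral becomes

    ∬_R (8u^2 - 4u v + 13v^2) · |J| du dv = ∫_0^1 ∫_0^3 (80u^2 - 40u v + 130v^2) dv du.

Inner (v): 240u^2 - 180u + 1170.
Outer (u): 1160.

Therefore ∬_D (x^2 + y^2) dx dy = 1160.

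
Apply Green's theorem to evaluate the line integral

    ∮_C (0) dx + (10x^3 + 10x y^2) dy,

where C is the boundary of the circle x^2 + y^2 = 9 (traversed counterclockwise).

Green's theorem converts the closed line integral into a double integral over the enclosed region D:

    ∮_C P dx + Q dy = ∬_D (∂Q/∂x - ∂P/∂y) dA.

Here P = 0, Q = 10x^3 + 10x y^2, so

    ∂Q/∂x = 30x^2 + 10y^2,    ∂P/∂y = 0,
    ∂Q/∂x - ∂P/∂y = 30x^2 + 10y^2.

D is the region x^2 + y^2 ≤ 9. Evaluating the double integral:

In polar coordinates (x = r cos θ, y = r sin θ, dA = r dr dθ) the integrand becomes 10r^2(cos(2θ) + 2), so

    ∬_D (30x^2 + 10y^2) dA = ∫_0^{2π} ∫_0^{3} (10r^2(cos(2θ) + 2)) · r dr dθ.

Inner (r from 0 to 3): 1215/2 - 405sin(θ)^2.
Outer (θ from 0 to 2π): 810π.

Therefore ∮_C P dx + Q dy = 810π.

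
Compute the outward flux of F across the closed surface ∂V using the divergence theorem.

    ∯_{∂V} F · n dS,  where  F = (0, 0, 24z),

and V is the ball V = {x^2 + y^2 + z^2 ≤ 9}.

By the divergence theorem,

    ∯_{∂V} F · n dS = ∭_V (∇ · F) dV.

Compute the divergence:
    ∇ · F = ∂F_x/∂x + ∂F_y/∂y + ∂F_z/∂z = 0 + 0 + 24 = 24.

In spherical coordinates, x = ρ sin(φ) cos(θ), y = ρ sin(φ) sin(θ), z = ρ cos(φ), dV = ρ^2 sin(φ) dρ dφ dθ, with 0 ≤ ρ ≤ 3, 0 ≤ φ ≤ π, 0 ≤ θ ≤ 2π.

The integrand, after substitution and multiplying by the volume element, becomes (24) · ρ^2 sin(φ), so

    ∭_V (∇·F) dV = ∫_0^{2π} ∫_0^{π} ∫_0^{3} (24) · ρ^2 sin(φ) dρ dφ dθ.

Inner (ρ from 0 to 3): 216sin(φ).
Middle (φ from 0 to π): 432.
Outer (θ from 0 to 2π): 864π.

Therefore ∯_{∂V} F · n dS = 864π.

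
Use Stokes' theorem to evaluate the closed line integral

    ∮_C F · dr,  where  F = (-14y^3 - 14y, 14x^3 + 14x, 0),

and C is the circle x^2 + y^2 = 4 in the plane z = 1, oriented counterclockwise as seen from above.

Let S be the flat disk x^2 + y^2 ≤ 4 in the plane z = 1, with upward unit normal n̂ = ẑ. By Stokes' theorem,

    ∮_C F · dr = ∬_S (∇ × F) · n̂ dS = ∬_D (curl F)_z dA,

where D is the disk x^2 + y^2 ≤ 4.

Compute the curl of F = (-14y^3 - 14y, 14x^3 + 14x, 0):
    (∇ × F)_x = ∂F_z/∂y - ∂F_y/∂z = 0,
    (∇ × F)_y = ∂F_x/∂z - ∂F_z/∂x = 0,
    (∇ × F)_z = ∂F_y/∂x - ∂F_x/∂y = 42x^2 + 42y^2 + 28.

On z = 1, (curl F)_z = 42x^2 + 42y^2 + 28.

Convert to polar (x = r cos θ, y = r sin θ, dA = r dr dθ); the integrand becomes 42r^2 + 28, so

    ∬_D (curl F)_z dA = ∫_0^{2π} ∫_0^{2} (42r^2 + 28) · r dr dθ.

Inner (r from 0 to 2): 224.
Outer (θ from 0 to 2π): 448π.

Therefore ∮_C F · dr = 448π.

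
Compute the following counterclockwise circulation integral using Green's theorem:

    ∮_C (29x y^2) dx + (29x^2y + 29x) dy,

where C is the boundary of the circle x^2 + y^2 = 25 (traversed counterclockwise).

Green's theorem converts the closed line integral into a double integral over the enclosed region D:

    ∮_C P dx + Q dy = ∬_D (∂Q/∂x - ∂P/∂y) dA.

Here P = 29x y^2, Q = 29x^2y + 29x, so

    ∂Q/∂x = 58x y + 29,    ∂P/∂y = 58x y,
    ∂Q/∂x - ∂P/∂y = 29.

D is the region x^2 + y^2 ≤ 25. Evaluating the double integral:

In polar coordinates (x = r cos θ, y = r sin θ, dA = r dr dθ) the integrand becomes 29, so

    ∬_D (29) dA = ∫_0^{2π} ∫_0^{5} (29) · r dr dθ.

Inner (r from 0 to 5): 725/2.
Outer (θ from 0 to 2π): 725π.

Therefore ∮_C P dx + Q dy = 725π.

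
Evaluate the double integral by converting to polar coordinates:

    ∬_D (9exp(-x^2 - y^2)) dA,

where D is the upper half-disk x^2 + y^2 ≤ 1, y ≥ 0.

The region D is 0 ≤ r ≤ 1, 0 ≤ θ ≤ π in polar coordinates, where x = r cos(θ), y = r sin(θ), and dA = r dr dθ.

Under the substitution, the integrand becomes 9exp(-r^2), so

    ∬_D (9exp(-x^2 - y^2)) dA = ∫_{0}^{π} ∫_{0}^{1} (9exp(-r^2)) · r dr dθ.

Inner integral (in r): ∫_{0}^{1} (9exp(-r^2)) · r dr = 9/2 - 9exp(-1)/2.

Outer integral (in θ): ∫_{0}^{π} (9/2 - 9exp(-1)/2) dθ = -9π (1 - e)exp(-1)/2.

Therefore ∬_D (9exp(-x^2 - y^2)) dA = -9π (1 - e)exp(-1)/2.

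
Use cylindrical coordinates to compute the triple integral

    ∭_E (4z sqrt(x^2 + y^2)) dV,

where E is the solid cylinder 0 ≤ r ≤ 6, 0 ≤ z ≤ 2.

In cylindrical coordinates, x = r cos(θ), y = r sin(θ), z = z, and dV = r dr dθ dz.

The integrand becomes 4r z, so

    ∭_E (4z sqrt(x^2 + y^2)) dV = ∫_{0}^{2π} ∫_{0}^{6} ∫_{0}^{2} (4r z) · r dz dr dθ.

Inner (z): 8r^2.
Middle (r from 0 to 6): 576.
Outer (θ): 1152π.

Therefore the triple integral equals 1152π.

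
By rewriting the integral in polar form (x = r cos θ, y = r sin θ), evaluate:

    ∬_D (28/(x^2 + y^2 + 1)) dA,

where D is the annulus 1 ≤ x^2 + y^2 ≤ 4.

The region D is 1 ≤ r ≤ 2, 0 ≤ θ ≤ 2π in polar coordinates, where x = r cos(θ), y = r sin(θ), and dA = r dr dθ.

Under the substitution, the integrand becomes 28/(r^2 + 1), so

    ∬_D (28/(x^2 + y^2 + 1)) dA = ∫_{0}^{2π} ∫_{1}^{2} (28/(r^2 + 1)) · r dr dθ.

Inner integral (in r): ∫_{1}^{2} (28/(r^2 + 1)) · r dr = log(6103515625/16384).

Outer integral (in θ): ∫_{0}^{2π} (log(6103515625/16384)) dθ = log((6103515625/16384)^(2π)).

Therefore ∬_D (28/(x^2 + y^2 + 1)) dA = log((6103515625/16384)^(2π)).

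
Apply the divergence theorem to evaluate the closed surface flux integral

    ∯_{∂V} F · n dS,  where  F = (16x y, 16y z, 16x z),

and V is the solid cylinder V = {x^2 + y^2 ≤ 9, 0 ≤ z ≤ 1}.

By the divergence theorem,

    ∯_{∂V} F · n dS = ∭_V (∇ · F) dV.

Compute the divergence:
    ∇ · F = ∂F_x/∂x + ∂F_y/∂y + ∂F_z/∂z = 16y + 16z + 16x = 16x + 16y + 16z.

In cylindrical coordinates, x = r cos(θ), y = r sin(θ), z = z, dV = r dr dθ dz, with 0 ≤ r ≤ 3, 0 ≤ θ ≤ 2π, 0 ≤ z ≤ 1.

The integrand, after substitution and multiplying by the volume element, becomes (16sqrt(2)r sin(θ + π/4) + 16z) · r, so

    ∭_V (∇·F) dV = ∫_0^{2π} ∫_0^{3} ∫_0^{1} (16sqrt(2)r sin(θ + π/4) + 16z) · r dz dr dθ.

Inner (z from 0 to 1): 8r (2sqrt(2)r sin(θ + π/4) + 1).
Middle (r from 0 to 3): 144sqrt(2)sin(θ + π/4) + 36.
Outer (θ from 0 to 2π): 72π.

Therefore ∯_{∂V} F · n dS = 72π.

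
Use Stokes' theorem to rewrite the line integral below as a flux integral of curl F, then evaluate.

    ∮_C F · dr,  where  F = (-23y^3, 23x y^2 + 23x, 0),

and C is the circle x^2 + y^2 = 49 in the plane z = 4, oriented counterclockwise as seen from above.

Let S be the flat disk x^2 + y^2 ≤ 49 in the plane z = 4, with upward unit normal n̂ = ẑ. By Stokes' theorem,

    ∮_C F · dr = ∬_S (∇ × F) · n̂ dS = ∬_D (curl F)_z dA,

where D is the disk x^2 + y^2 ≤ 49.

Compute the curl of F = (-23y^3, 23x y^2 + 23x, 0):
    (∇ × F)_x = ∂F_z/∂y - ∂F_y/∂z = 0,
    (∇ × F)_y = ∂F_x/∂z - ∂F_z/∂x = 0,
    (∇ × F)_z = ∂F_y/∂x - ∂F_x/∂y = 92y^2 + 23.

On z = 4, (curl F)_z = 92y^2 + 23.

Convert to polar (x = r cos θ, y = r sin θ, dA = r dr dθ); the integrand becomes 92r^2sin(θ)^2 + 23, so

    ∬_D (curl F)_z dA = ∫_0^{2π} ∫_0^{7} (92r^2sin(θ)^2 + 23) · r dr dθ.

Inner (r from 0 to 7): 55223sin(θ)^2 + 1127/2.
Outer (θ from 0 to 2π): 56350π.

Therefore ∮_C F · dr = 56350π.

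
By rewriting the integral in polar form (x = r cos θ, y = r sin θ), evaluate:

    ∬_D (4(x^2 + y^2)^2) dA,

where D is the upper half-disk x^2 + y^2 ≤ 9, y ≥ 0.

The region D is 0 ≤ r ≤ 3, 0 ≤ θ ≤ π in polar coordinates, where x = r cos(θ), y = r sin(θ), and dA = r dr dθ.

Under the substitution, the integrand becomes 4r^4, so

    ∬_D (4(x^2 + y^2)^2) dA = ∫_{0}^{π} ∫_{0}^{3} (4r^4) · r dr dθ.

Inner integral (in r): ∫_{0}^{3} (4r^4) · r dr = 486.

Outer integral (in θ): ∫_{0}^{π} (486) dθ = 486π.

Therefore ∬_D (4(x^2 + y^2)^2) dA = 486π.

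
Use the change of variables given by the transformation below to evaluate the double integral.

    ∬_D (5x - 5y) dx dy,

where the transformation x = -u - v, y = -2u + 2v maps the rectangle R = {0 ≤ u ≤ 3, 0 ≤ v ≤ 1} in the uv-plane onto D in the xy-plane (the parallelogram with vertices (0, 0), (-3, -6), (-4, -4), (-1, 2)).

Compute the Jacobian determinant of (x, y) with respect to (u, v):

    ∂(x,y)/∂(u,v) = | -1  -1 | = (-1)(2) - (-1)(-2) = -4.
                   | -2  2 |

Its absolute value is |J| = 4 (the area scaling factor).

Substituting x = -u - v, y = -2u + 2v into the integrand,

    5x - 5y → 5u - 15v,

so the integral becomes

    ∬_R (5u - 15v) · |J| du dv = ∫_0^3 ∫_0^1 (20u - 60v) dv du.

Inner (v): 20u - 30.
Outer (u): 0.

Therefore ∬_D (5x - 5y) dx dy = 0.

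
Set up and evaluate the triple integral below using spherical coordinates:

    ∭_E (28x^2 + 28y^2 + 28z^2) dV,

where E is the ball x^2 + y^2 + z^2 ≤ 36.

In spherical coordinates, x = ρ sin(φ) cos(θ), y = ρ sin(φ) sin(θ), z = ρ cos(φ), and dV = ρ^2 sin(φ) dρ dφ dθ.

The integrand becomes 28ρ^2, so

    ∭_E (28x^2 + 28y^2 + 28z^2) dV = ∫_{0}^{2π} ∫_{0}^{π} ∫_{0}^{6} (28ρ^2) · ρ^2 sin(φ) dρ dφ dθ.

Inner (ρ): 217728sin(φ)/5.
Middle (φ): 435456/5.
Outer (θ): 870912π/5.

Therefore the triple integral equals 870912π/5.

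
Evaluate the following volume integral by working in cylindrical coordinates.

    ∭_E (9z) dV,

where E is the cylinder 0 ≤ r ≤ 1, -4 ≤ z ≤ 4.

In cylindrical coordinates, x = r cos(θ), y = r sin(θ), z = z, and dV = r dr dθ dz.

The integrand becomes 9z, so

    ∭_E (9z) dV = ∫_{0}^{2π} ∫_{0}^{1} ∫_{-4}^{4} (9z) · r dz dr dθ.

Inner (z): 0.
Middle (r from 0 to 1): 0.
Outer (θ): 0.

Therefore the triple integral equals 0.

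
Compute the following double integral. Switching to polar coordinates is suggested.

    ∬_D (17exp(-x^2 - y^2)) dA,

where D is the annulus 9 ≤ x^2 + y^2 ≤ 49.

The region D is 3 ≤ r ≤ 7, 0 ≤ θ ≤ 2π in polar coordinates, where x = r cos(θ), y = r sin(θ), and dA = r dr dθ.

Under the substitution, the integrand becomes 17exp(-r^2), so

    ∬_D (17exp(-x^2 - y^2)) dA = ∫_{0}^{2π} ∫_{3}^{7} (17exp(-r^2)) · r dr dθ.

Inner integral (in r): ∫_{3}^{7} (17exp(-r^2)) · r dr = -(17 - 17exp(40))exp(-49)/2.

Outer integral (in θ): ∫_{0}^{2π} (-(17 - 17exp(40))exp(-49)/2) dθ = -17π (1 - exp(40))exp(-49).

Therefore ∬_D (17exp(-x^2 - y^2)) dA = -17π (1 - exp(40))exp(-49).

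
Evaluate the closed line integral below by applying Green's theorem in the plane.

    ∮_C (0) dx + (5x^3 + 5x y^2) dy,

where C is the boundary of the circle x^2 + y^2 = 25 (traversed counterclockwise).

Green's theorem converts the closed line integral into a double integral over the enclosed region D:

    ∮_C P dx + Q dy = ∬_D (∂Q/∂x - ∂P/∂y) dA.

Here P = 0, Q = 5x^3 + 5x y^2, so

    ∂Q/∂x = 15x^2 + 5y^2,    ∂P/∂y = 0,
    ∂Q/∂x - ∂P/∂y = 15x^2 + 5y^2.

D is the region x^2 + y^2 ≤ 25. Evaluating the double integral:

In polar coordinates (x = r cos θ, y = r sin θ, dA = r dr dθ) the integrand becomes 5r^2(cos(2θ) + 2), so

    ∬_D (15x^2 + 5y^2) dA = ∫_0^{2π} ∫_0^{5} (5r^2(cos(2θ) + 2)) · r dr dθ.

Inner (r from 0 to 5): 3125cos(2θ)/4 + 3125/2.
Outer (θ from 0 to 2π): 3125π.

Therefore ∮_C P dx + Q dy = 3125π.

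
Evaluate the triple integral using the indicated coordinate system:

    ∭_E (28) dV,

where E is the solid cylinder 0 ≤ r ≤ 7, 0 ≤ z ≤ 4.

In cylindrical coordinates, x = r cos(θ), y = r sin(θ), z = z, and dV = r dr dθ dz.

The integrand becomes 28, so

    ∭_E (28) dV = ∫_{0}^{2π} ∫_{0}^{7} ∫_{0}^{4} (28) · r dz dr dθ.

Inner (z): 112r.
Middle (r from 0 to 7): 2744.
Outer (θ): 5488π.

Therefore the triple integral equals 5488π.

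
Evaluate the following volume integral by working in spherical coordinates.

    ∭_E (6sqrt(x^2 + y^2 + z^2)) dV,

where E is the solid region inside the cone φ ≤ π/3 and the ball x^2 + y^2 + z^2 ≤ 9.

In spherical coordinates, x = ρ sin(φ) cos(θ), y = ρ sin(φ) sin(θ), z = ρ cos(φ), and dV = ρ^2 sin(φ) dρ dφ dθ.

The integrand becomes 6ρ, so

    ∭_E (6sqrt(x^2 + y^2 + z^2)) dV = ∫_{0}^{2π} ∫_{0}^{π/3} ∫_{0}^{3} (6ρ) · ρ^2 sin(φ) dρ dφ dθ.

Inner (ρ): 243sin(φ)/2.
Middle (φ): 243/4.
Outer (θ): 243π/2.

Therefore the triple integral equals 243π/2.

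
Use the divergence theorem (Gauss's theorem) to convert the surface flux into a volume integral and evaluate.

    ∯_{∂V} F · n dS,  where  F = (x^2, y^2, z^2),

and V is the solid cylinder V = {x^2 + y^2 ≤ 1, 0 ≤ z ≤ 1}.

By the divergence theorem,

    ∯_{∂V} F · n dS = ∭_V (∇ · F) dV.

Compute the divergence:
    ∇ · F = ∂F_x/∂x + ∂F_y/∂y + ∂F_z/∂z = 2x + 2y + 2z.

In cylindrical coordinates, x = r cos(θ), y = r sin(θ), z = z, dV = r dr dθ dz, with 0 ≤ r ≤ 1, 0 ≤ θ ≤ 2π, 0 ≤ z ≤ 1.

The integrand, after substitution and multiplying by the volume element, becomes (2sqrt(2)r sin(θ + π/4) + 2z) · r, so

    ∭_V (∇·F) dV = ∫_0^{2π} ∫_0^{1} ∫_0^{1} (2sqrt(2)r sin(θ + π/4) + 2z) · r dz dr dθ.

Inner (z from 0 to 1): r (2sqrt(2)r sin(θ + π/4) + 1).
Middle (r from 0 to 1): 2sqrt(2)sin(θ + π/4)/3 + 1/2.
Outer (θ from 0 to 2π): π.

Therefore ∯_{∂V} F · n dS = π.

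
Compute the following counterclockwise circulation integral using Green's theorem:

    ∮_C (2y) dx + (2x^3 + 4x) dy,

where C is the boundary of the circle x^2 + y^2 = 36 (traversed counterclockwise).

Green's theorem converts the closed line integral into a double integral over the enclosed region D:

    ∮_C P dx + Q dy = ∬_D (∂Q/∂x - ∂P/∂y) dA.

Here P = 2y, Q = 2x^3 + 4x, so

    ∂Q/∂x = 6x^2 + 4,    ∂P/∂y = 2,
    ∂Q/∂x - ∂P/∂y = 6x^2 + 2.

D is the region x^2 + y^2 ≤ 36. Evaluating the double integral:

In polar coordinates (x = r cos θ, y = r sin θ, dA = r dr dθ) the integrand becomes 6r^2cos(θ)^2 + 2, so

    ∬_D (6x^2 + 2) dA = ∫_0^{2π} ∫_0^{6} (6r^2cos(θ)^2 + 2) · r dr dθ.

Inner (r from 0 to 6): 1944cos(θ)^2 + 36.
Outer (θ from 0 to 2π): 2016π.

Therefore ∮_C P dx + Q dy = 2016π.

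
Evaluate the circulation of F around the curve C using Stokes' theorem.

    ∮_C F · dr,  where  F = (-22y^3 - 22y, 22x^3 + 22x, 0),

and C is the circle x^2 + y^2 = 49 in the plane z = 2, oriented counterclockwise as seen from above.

Let S be the flat disk x^2 + y^2 ≤ 49 in the plane z = 2, with upward unit normal n̂ = ẑ. By Stokes' theorem,

    ∮_C F · dr = ∬_S (∇ × F) · n̂ dS = ∬_D (curl F)_z dA,

where D is the disk x^2 + y^2 ≤ 49.

Compute the curl of F = (-22y^3 - 22y, 22x^3 + 22x, 0):
    (∇ × F)_x = ∂F_z/∂y - ∂F_y/∂z = 0,
    (∇ × F)_y = ∂F_x/∂z - ∂F_z/∂x = 0,
    (∇ × F)_z = ∂F_y/∂x - ∂F_x/∂y = 66x^2 + 66y^2 + 44.

On z = 2, (curl F)_z = 66x^2 + 66y^2 + 44.

Convert to polar (x = r cos θ, y = r sin θ, dA = r dr dθ); the integrand becomes 66r^2 + 44, so

    ∬_D (curl F)_z dA = ∫_0^{2π} ∫_0^{7} (66r^2 + 44) · r dr dθ.

Inner (r from 0 to 7): 81389/2.
Outer (θ from 0 to 2π): 81389π.

Therefore ∮_C F · dr = 81389π.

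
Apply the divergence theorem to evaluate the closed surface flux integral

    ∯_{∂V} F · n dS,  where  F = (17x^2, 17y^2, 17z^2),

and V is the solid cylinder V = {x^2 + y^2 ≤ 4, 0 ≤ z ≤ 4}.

By the divergence theorem,

    ∯_{∂V} F · n dS = ∭_V (∇ · F) dV.

Compute the divergence:
    ∇ · F = ∂F_x/∂x + ∂F_y/∂y + ∂F_z/∂z = 34x + 34y + 34z.

In cylindrical coordinates, x = r cos(θ), y = r sin(θ), z = z, dV = r dr dθ dz, with 0 ≤ r ≤ 2, 0 ≤ θ ≤ 2π, 0 ≤ z ≤ 4.

The integrand, after substitution and multiplying by the volume element, becomes (34sqrt(2)r sin(θ + π/4) + 34z) · r, so

    ∭_V (∇·F) dV = ∫_0^{2π} ∫_0^{2} ∫_0^{4} (34sqrt(2)r sin(θ + π/4) + 34z) · r dz dr dθ.

Inner (z from 0 to 4): 136r (sqrt(2)r sin(θ + π/4) + 2).
Middle (r from 0 to 2): 1088sqrt(2)sin(θ + π/4)/3 + 544.
Outer (θ from 0 to 2π): 1088π.

Therefore ∯_{∂V} F · n dS = 1088π.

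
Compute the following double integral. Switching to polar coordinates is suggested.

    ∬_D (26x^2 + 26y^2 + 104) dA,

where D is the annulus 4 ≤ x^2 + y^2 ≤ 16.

The region D is 2 ≤ r ≤ 4, 0 ≤ θ ≤ 2π in polar coordinates, where x = r cos(θ), y = r sin(θ), and dA = r dr dθ.

Under the substitution, the integrand becomes 26r^2 + 104, so

    ∬_D (26x^2 + 26y^2 + 104) dA = ∫_{0}^{2π} ∫_{2}^{4} (26r^2 + 104) · r dr dθ.

Inner integral (in r): ∫_{2}^{4} (26r^2 + 104) · r dr = 2184.

Outer integral (in θ): ∫_{0}^{2π} (2184) dθ = 4368π.

Therefore ∬_D (26x^2 + 26y^2 + 104) dA = 4368π.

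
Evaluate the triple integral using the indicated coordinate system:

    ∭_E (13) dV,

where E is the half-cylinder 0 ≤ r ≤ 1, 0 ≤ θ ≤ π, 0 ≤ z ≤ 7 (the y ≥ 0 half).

In cylindrical coordinates, x = r cos(θ), y = r sin(θ), z = z, and dV = r dr dθ dz.

The integrand becomes 13, so

    ∭_E (13) dV = ∫_{0}^{π} ∫_{0}^{1} ∫_{0}^{7} (13) · r dz dr dθ.

Inner (z): 91r.
Middle (r from 0 to 1): 91/2.
Outer (θ): 91π/2.

Therefore the triple integral equals 91π/2.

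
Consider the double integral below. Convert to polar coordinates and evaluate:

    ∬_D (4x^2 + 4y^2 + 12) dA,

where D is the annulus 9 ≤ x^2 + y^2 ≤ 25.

The region D is 3 ≤ r ≤ 5, 0 ≤ θ ≤ 2π in polar coordinates, where x = r cos(θ), y = r sin(θ), and dA = r dr dθ.

Under the substitution, the integrand becomes 4r^2 + 12, so

    ∬_D (4x^2 + 4y^2 + 12) dA = ∫_{0}^{2π} ∫_{3}^{5} (4r^2 + 12) · r dr dθ.

Inner integral (in r): ∫_{3}^{5} (4r^2 + 12) · r dr = 640.

Outer integral (in θ): ∫_{0}^{2π} (640) dθ = 1280π.

Therefore ∬_D (4x^2 + 4y^2 + 12) dA = 1280π.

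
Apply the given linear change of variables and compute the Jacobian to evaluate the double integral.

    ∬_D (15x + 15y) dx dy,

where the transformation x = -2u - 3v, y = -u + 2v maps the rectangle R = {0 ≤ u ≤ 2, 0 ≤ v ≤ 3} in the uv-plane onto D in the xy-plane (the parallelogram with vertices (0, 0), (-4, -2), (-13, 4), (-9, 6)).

Compute the Jacobian determinant of (x, y) with respect to (u, v):

    ∂(x,y)/∂(u,v) = | -2  -3 | = (-2)(2) - (-3)(-1) = -7.
                   | -1  2 |

Its absolute value is |J| = 7 (the area scaling factor).

Substituting x = -2u - 3v, y = -u + 2v into the integrand,

    15x + 15y → -45u - 15v,

so the integral becomes

    ∬_R (-45u - 15v) · |J| du dv = ∫_0^2 ∫_0^3 (-315u - 105v) dv du.

Inner (v): -945u - 945/2.
Outer (u): -2835.

Therefore ∬_D (15x + 15y) dx dy = -2835.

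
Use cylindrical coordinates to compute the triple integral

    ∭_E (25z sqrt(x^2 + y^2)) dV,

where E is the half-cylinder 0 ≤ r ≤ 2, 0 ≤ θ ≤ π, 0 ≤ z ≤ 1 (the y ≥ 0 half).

In cylindrical coordinates, x = r cos(θ), y = r sin(θ), z = z, and dV = r dr dθ dz.

The integrand becomes 25r z, so

    ∭_E (25z sqrt(x^2 + y^2)) dV = ∫_{0}^{π} ∫_{0}^{2} ∫_{0}^{1} (25r z) · r dz dr dθ.

Inner (z): 25r^2/2.
Middle (r from 0 to 2): 100/3.
Outer (θ): 100π/3.

Therefore the triple integral equals 100π/3.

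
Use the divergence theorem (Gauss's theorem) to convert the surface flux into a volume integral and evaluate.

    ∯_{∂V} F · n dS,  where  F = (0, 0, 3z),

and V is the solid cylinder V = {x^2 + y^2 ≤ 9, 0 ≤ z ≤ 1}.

By the divergence theorem,

    ∯_{∂V} F · n dS = ∭_V (∇ · F) dV.

Compute the divergence:
    ∇ · F = ∂F_x/∂x + ∂F_y/∂y + ∂F_z/∂z = 0 + 0 + 3 = 3.

In cylindrical coordinates, x = r cos(θ), y = r sin(θ), z = z, dV = r dr dθ dz, with 0 ≤ r ≤ 3, 0 ≤ θ ≤ 2π, 0 ≤ z ≤ 1.

The integrand, after substitution and multiplying by the volume element, becomes (3) · r, so

    ∭_V (∇·F) dV = ∫_0^{2π} ∫_0^{3} ∫_0^{1} (3) · r dz dr dθ.

Inner (z from 0 to 1): 3r.
Middle (r from 0 to 3): 27/2.
Outer (θ from 0 to 2π): 27π.

Therefore ∯_{∂V} F · n dS = 27π.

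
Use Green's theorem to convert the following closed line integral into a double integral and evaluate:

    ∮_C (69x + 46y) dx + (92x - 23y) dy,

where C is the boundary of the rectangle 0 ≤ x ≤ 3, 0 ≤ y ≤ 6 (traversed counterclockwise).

Green's theorem converts the closed line integral into a double integral over the enclosed region D:

    ∮_C P dx + Q dy = ∬_D (∂Q/∂x - ∂P/∂y) dA.

Here P = 69x + 46y, Q = 92x - 23y, so

    ∂Q/∂x = 92,    ∂P/∂y = 46,
    ∂Q/∂x - ∂P/∂y = 46.

D is the region 0 ≤ x ≤ 3, 0 ≤ y ≤ 6. Evaluating the double integral:

    ∬_D (46) dA = ∫_0^{3} ∫_0^{6} (46) dy dx.

Inner (y from 0 to 6): 276.
Outer (x from 0 to 3): 828.

Therefore ∮_C P dx + Q dy = 828.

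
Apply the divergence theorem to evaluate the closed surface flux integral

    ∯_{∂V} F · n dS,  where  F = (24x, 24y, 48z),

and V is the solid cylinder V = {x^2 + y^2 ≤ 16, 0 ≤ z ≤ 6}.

By the divergence theorem,

    ∯_{∂V} F · n dS = ∭_V (∇ · F) dV.

Compute the divergence:
    ∇ · F = ∂F_x/∂x + ∂F_y/∂y + ∂F_z/∂z = 24 + 24 + 48 = 96.

In cylindrical coordinates, x = r cos(θ), y = r sin(θ), z = z, dV = r dr dθ dz, with 0 ≤ r ≤ 4, 0 ≤ θ ≤ 2π, 0 ≤ z ≤ 6.

The integrand, after substitution and multiplying by the volume element, becomes (96) · r, so

    ∭_V (∇·F) dV = ∫_0^{2π} ∫_0^{4} ∫_0^{6} (96) · r dz dr dθ.

Inner (z from 0 to 6): 576r.
Middle (r from 0 to 4): 4608.
Outer (θ from 0 to 2π): 9216π.

Therefore ∯_{∂V} F · n dS = 9216π.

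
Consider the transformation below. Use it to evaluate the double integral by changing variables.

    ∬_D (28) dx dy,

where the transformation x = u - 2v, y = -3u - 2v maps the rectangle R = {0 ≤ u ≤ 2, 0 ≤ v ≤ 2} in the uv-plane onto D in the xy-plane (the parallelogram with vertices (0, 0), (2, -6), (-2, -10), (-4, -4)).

Compute the Jacobian determinant of (x, y) with respect to (u, v):

    ∂(x,y)/∂(u,v) = | 1  -2 | = (1)(-2) - (-2)(-3) = -8.
                   | -3  -2 |

Its absolute value is |J| = 8 (the area scaling factor).

Substituting x = u - 2v, y = -3u - 2v into the integrand,

    28 → 28,

so the integral becomes

    ∬_R (28) · |J| du dv = ∫_0^2 ∫_0^2 (224) dv du.

Inner (v): 448.
Outer (u): 896.

Therefore ∬_D (28) dx dy = 896.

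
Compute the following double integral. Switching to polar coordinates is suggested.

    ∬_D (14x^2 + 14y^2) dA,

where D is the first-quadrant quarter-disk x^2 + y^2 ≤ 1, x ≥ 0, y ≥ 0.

The region D is 0 ≤ r ≤ 1, 0 ≤ θ ≤ π/2 in polar coordinates, where x = r cos(θ), y = r sin(θ), and dA = r dr dθ.

Under the substitution, the integrand becomes 14r^2, so

    ∬_D (14x^2 + 14y^2) dA = ∫_{0}^{π/2} ∫_{0}^{1} (14r^2) · r dr dθ.

Inner integral (in r): ∫_{0}^{1} (14r^2) · r dr = 7/2.

Outer integral (in θ): ∫_{0}^{π/2} (7/2) dθ = 7π/4.

Therefore ∬_D (14x^2 + 14y^2) dA = 7π/4.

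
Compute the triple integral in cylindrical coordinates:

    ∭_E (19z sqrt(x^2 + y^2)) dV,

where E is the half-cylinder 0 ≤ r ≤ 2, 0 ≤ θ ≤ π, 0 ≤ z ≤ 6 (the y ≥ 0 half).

In cylindrical coordinates, x = r cos(θ), y = r sin(θ), z = z, and dV = r dr dθ dz.

The integrand becomes 19r z, so

    ∭_E (19z sqrt(x^2 + y^2)) dV = ∫_{0}^{π} ∫_{0}^{2} ∫_{0}^{6} (19r z) · r dz dr dθ.

Inner (z): 342r^2.
Middle (r from 0 to 2): 912.
Outer (θ): 912π.

Therefore the triple integral equals 912π.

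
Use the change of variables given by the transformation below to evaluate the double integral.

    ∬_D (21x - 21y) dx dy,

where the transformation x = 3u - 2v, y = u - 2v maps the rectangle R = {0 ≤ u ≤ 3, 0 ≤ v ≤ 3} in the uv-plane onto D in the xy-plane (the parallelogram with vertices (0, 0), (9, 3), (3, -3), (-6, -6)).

Compute the Jacobian determinant of (x, y) with respect to (u, v):

    ∂(x,y)/∂(u,v) = | 3  -2 | = (3)(-2) - (-2)(1) = -4.
                   | 1  -2 |

Its absolute value is |J| = 4 (the area scaling factor).

Substituting x = 3u - 2v, y = u - 2v into the integrand,

    21x - 21y → 42u,

so the integral becomes

    ∬_R (42u) · |J| du dv = ∫_0^3 ∫_0^3 (168u) dv du.

Inner (v): 504u.
Outer (u): 2268.

Therefore ∬_D (21x - 21y) dx dy = 2268.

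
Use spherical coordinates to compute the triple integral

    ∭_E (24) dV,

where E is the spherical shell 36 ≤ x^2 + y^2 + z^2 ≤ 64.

In spherical coordinates, x = ρ sin(φ) cos(θ), y = ρ sin(φ) sin(θ), z = ρ cos(φ), and dV = ρ^2 sin(φ) dρ dφ dθ.

The integrand becomes 24, so

    ∭_E (24) dV = ∫_{0}^{2π} ∫_{0}^{π} ∫_{6}^{8} (24) · ρ^2 sin(φ) dρ dφ dθ.

Inner (ρ): 2368sin(φ).
Middle (φ): 4736.
Outer (θ): 9472π.

Therefore the triple integral equals 9472π.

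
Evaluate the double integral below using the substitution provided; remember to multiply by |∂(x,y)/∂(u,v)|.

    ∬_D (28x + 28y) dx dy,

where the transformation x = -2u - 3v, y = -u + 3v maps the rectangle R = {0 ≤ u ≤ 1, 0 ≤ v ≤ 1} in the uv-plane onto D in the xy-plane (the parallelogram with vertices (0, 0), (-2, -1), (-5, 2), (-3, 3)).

Compute the Jacobian determinant of (x, y) with respect to (u, v):

    ∂(x,y)/∂(u,v) = | -2  -3 | = (-2)(3) - (-3)(-1) = -9.
                   | -1  3 |

Its absolute value is |J| = 9 (the area scaling factor).

Substituting x = -2u - 3v, y = -u + 3v into the integrand,

    28x + 28y → -84u,

so the integral becomes

    ∬_R (-84u) · |J| du dv = ∫_0^1 ∫_0^1 (-756u) dv du.

Inner (v): -756u.
Outer (u): -378.

Therefore ∬_D (28x + 28y) dx dy = -378.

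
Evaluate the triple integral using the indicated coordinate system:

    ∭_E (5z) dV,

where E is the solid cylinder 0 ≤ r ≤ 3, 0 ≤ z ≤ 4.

In cylindrical coordinates, x = r cos(θ), y = r sin(θ), z = z, and dV = r dr dθ dz.

The integrand becomes 5z, so

    ∭_E (5z) dV = ∫_{0}^{2π} ∫_{0}^{3} ∫_{0}^{4} (5z) · r dz dr dθ.

Inner (z): 40r.
Middle (r from 0 to 3): 180.
Outer (θ): 360π.

Therefore the triple integral equals 360π.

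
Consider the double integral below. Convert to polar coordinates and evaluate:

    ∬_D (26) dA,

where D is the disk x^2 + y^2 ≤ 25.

The region D is 0 ≤ r ≤ 5, 0 ≤ θ ≤ 2π in polar coordinates, where x = r cos(θ), y = r sin(θ), and dA = r dr dθ.

Under the substitution, the integrand becomes 26, so

    ∬_D (26) dA = ∫_{0}^{2π} ∫_{0}^{5} (26) · r dr dθ.

Inner integral (in r): ∫_{0}^{5} (26) · r dr = 325.

Outer integral (in θ): ∫_{0}^{2π} (325) dθ = 650π.

Therefore ∬_D (26) dA = 650π.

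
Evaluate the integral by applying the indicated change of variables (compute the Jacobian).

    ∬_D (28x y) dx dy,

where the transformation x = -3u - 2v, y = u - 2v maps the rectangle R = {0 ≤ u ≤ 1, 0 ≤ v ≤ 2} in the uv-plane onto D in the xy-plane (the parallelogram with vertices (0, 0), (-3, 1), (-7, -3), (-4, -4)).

Compute the Jacobian determinant of (x, y) with respect to (u, v):

    ∂(x,y)/∂(u,v) = | -3  -2 | = (-3)(-2) - (-2)(1) = 8.
                   | 1  -2 |

Its absolute value is |J| = 8 (the area scaling factor).

Substituting x = -3u - 2v, y = u - 2v into the integrand,

    28x y → -84u^2 + 112u v + 112v^2,

so the integral becomes

    ∬_R (-84u^2 + 112u v + 112v^2) · |J| du dv = ∫_0^1 ∫_0^2 (-672u^2 + 896u v + 896v^2) dv du.

Inner (v): -1344u^2 + 1792u + 7168/3.
Outer (u): 8512/3.

Therefore ∬_D (28x y) dx dy = 8512/3.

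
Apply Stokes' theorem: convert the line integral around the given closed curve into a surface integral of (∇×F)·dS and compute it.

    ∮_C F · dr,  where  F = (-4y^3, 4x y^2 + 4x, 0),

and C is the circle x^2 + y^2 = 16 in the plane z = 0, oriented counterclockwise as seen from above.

Let S be the flat disk x^2 + y^2 ≤ 16 in the plane z = 0, with upward unit normal n̂ = ẑ. By Stokes' theorem,

    ∮_C F · dr = ∬_S (∇ × F) · n̂ dS = ∬_D (curl F)_z dA,

where D is the disk x^2 + y^2 ≤ 16.

Compute the curl of F = (-4y^3, 4x y^2 + 4x, 0):
    (∇ × F)_x = ∂F_z/∂y - ∂F_y/∂z = 0,
    (∇ × F)_y = ∂F_x/∂z - ∂F_z/∂x = 0,
    (∇ × F)_z = ∂F_y/∂x - ∂F_x/∂y = 16y^2 + 4.

On z = 0, (curl F)_z = 16y^2 + 4.

Convert to polar (x = r cos θ, y = r sin θ, dA = r dr dθ); the integrand becomes 16r^2sin(θ)^2 + 4, so

    ∬_D (curl F)_z dA = ∫_0^{2π} ∫_0^{4} (16r^2sin(θ)^2 + 4) · r dr dθ.

Inner (r from 0 to 4): 1024sin(θ)^2 + 32.
Outer (θ from 0 to 2π): 1088π.

Therefore ∮_C F · dr = 1088π.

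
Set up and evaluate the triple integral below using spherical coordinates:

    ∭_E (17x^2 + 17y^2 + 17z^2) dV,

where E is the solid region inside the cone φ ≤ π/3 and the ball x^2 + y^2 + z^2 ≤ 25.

In spherical coordinates, x = ρ sin(φ) cos(θ), y = ρ sin(φ) sin(θ), z = ρ cos(φ), and dV = ρ^2 sin(φ) dρ dφ dθ.

The integrand becomes 17ρ^2, so

    ∭_E (17x^2 + 17y^2 + 17z^2) dV = ∫_{0}^{2π} ∫_{0}^{π/3} ∫_{0}^{5} (17ρ^2) · ρ^2 sin(φ) dρ dφ dθ.

Inner (ρ): 10625sin(φ).
Middle (φ): 10625/2.
Outer (θ): 10625π.

Therefore the triple integral equals 10625π.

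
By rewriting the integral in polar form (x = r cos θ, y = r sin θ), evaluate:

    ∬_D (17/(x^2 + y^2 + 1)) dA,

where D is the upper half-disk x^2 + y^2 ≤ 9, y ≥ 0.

The region D is 0 ≤ r ≤ 3, 0 ≤ θ ≤ π in polar coordinates, where x = r cos(θ), y = r sin(θ), and dA = r dr dθ.

Under the substitution, the integrand becomes 17/(r^2 + 1), so

    ∬_D (17/(x^2 + y^2 + 1)) dA = ∫_{0}^{π} ∫_{0}^{3} (17/(r^2 + 1)) · r dr dθ.

Inner integral (in r): ∫_{0}^{3} (17/(r^2 + 1)) · r dr = 17log(10)/2.

Outer integral (in θ): ∫_{0}^{π} (17log(10)/2) dθ = 17π log(10)/2.

Therefore ∬_D (17/(x^2 + y^2 + 1)) dA = 17π log(10)/2.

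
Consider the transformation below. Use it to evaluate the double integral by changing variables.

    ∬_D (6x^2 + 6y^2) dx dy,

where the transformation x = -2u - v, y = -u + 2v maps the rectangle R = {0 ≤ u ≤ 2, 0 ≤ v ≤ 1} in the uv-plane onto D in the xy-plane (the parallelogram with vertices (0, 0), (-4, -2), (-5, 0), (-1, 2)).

Compute the Jacobian determinant of (x, y) with respect to (u, v):

    ∂(x,y)/∂(u,v) = | -2  -1 | = (-2)(2) - (-1)(-1) = -5.
                   | -1  2 |

Its absolute value is |J| = 5 (the area scaling factor).

Substituting x = -2u - v, y = -u + 2v into the integrand,

    6x^2 + 6y^2 → 30u^2 + 30v^2,

so the integral becomes

    ∬_R (30u^2 + 30v^2) · |J| du dv = ∫_0^2 ∫_0^1 (150u^2 + 150v^2) dv du.

Inner (v): 150u^2 + 50.
Outer (u): 500.

Therefore ∬_D (6x^2 + 6y^2) dx dy = 500.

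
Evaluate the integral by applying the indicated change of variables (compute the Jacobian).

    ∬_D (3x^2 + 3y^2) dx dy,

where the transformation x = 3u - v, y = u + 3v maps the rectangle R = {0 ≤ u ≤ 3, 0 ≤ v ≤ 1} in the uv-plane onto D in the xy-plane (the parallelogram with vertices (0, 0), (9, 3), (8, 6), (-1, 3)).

Compute the Jacobian determinant of (x, y) with respect to (u, v):

    ∂(x,y)/∂(u,v) = | 3  -1 | = (3)(3) - (-1)(1) = 10.
                   | 1  3 |

Its absolute value is |J| = 10 (the area scaling factor).

Substituting x = 3u - v, y = u + 3v into the integrand,

    3x^2 + 3y^2 → 30u^2 + 30v^2,

so the integral becomes

    ∬_R (30u^2 + 30v^2) · |J| du dv = ∫_0^3 ∫_0^1 (300u^2 + 300v^2) dv du.

Inner (v): 300u^2 + 100.
Outer (u): 3000.

Therefore ∬_D (3x^2 + 3y^2) dx dy = 3000.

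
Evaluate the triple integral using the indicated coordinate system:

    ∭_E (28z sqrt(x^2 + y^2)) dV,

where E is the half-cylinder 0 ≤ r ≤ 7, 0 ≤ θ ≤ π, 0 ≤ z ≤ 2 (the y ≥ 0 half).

In cylindrical coordinates, x = r cos(θ), y = r sin(θ), z = z, and dV = r dr dθ dz.

The integrand becomes 28r z, so

    ∭_E (28z sqrt(x^2 + y^2)) dV = ∫_{0}^{π} ∫_{0}^{7} ∫_{0}^{2} (28r z) · r dz dr dθ.

Inner (z): 56r^2.
Middle (r from 0 to 7): 19208/3.
Outer (θ): 19208π/3.

Therefore the triple integral equals 19208π/3.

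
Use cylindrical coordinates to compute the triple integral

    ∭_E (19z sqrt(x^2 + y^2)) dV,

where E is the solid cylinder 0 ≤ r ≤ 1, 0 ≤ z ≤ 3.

In cylindrical coordinates, x = r cos(θ), y = r sin(θ), z = z, and dV = r dr dθ dz.

The integrand becomes 19r z, so

    ∭_E (19z sqrt(x^2 + y^2)) dV = ∫_{0}^{2π} ∫_{0}^{1} ∫_{0}^{3} (19r z) · r dz dr dθ.

Inner (z): 171r^2/2.
Middle (r from 0 to 1): 57/2.
Outer (θ): 57π.

Therefore the triple integral equals 57π.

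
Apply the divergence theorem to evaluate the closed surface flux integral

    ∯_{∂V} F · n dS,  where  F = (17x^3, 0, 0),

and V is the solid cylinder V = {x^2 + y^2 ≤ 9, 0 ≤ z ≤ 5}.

By the divergence theorem,

    ∯_{∂V} F · n dS = ∭_V (∇ · F) dV.

Compute the divergence:
    ∇ · F = ∂F_x/∂x + ∂F_y/∂y + ∂F_z/∂z = 51x^2 + 0 + 0 = 51x^2.

In cylindrical coordinates, x = r cos(θ), y = r sin(θ), z = z, dV = r dr dθ dz, with 0 ≤ r ≤ 3, 0 ≤ θ ≤ 2π, 0 ≤ z ≤ 5.

The integrand, after substitution and multiplying by the volume element, becomes (51r^2cos(θ)^2) · r, so

    ∭_V (∇·F) dV = ∫_0^{2π} ∫_0^{3} ∫_0^{5} (51r^2cos(θ)^2) · r dz dr dθ.

Inner (z from 0 to 5): 255r^3cos(θ)^2.
Middle (r from 0 to 3): 20655cos(θ)^2/4.
Outer (θ from 0 to 2π): 20655π/4.

Therefore ∯_{∂V} F · n dS = 20655π/4.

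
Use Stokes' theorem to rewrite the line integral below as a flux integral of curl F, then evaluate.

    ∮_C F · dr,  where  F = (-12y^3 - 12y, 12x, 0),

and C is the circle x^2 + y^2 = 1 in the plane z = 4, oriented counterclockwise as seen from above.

Let S be the flat disk x^2 + y^2 ≤ 1 in the plane z = 4, with upward unit normal n̂ = ẑ. By Stokes' theorem,

    ∮_C F · dr = ∬_S (∇ × F) · n̂ dS = ∬_D (curl F)_z dA,

where D is the disk x^2 + y^2 ≤ 1.

Compute the curl of F = (-12y^3 - 12y, 12x, 0):
    (∇ × F)_x = ∂F_z/∂y - ∂F_y/∂z = 0,
    (∇ × F)_y = ∂F_x/∂z - ∂F_z/∂x = 0,
    (∇ × F)_z = ∂F_y/∂x - ∂F_x/∂y = 36y^2 + 24.

On z = 4, (curl F)_z = 36y^2 + 24.

Convert to polar (x = r cos θ, y = r sin θ, dA = r dr dθ); the integrand becomes 36r^2sin(θ)^2 + 24, so

    ∬_D (curl F)_z dA = ∫_0^{2π} ∫_0^{1} (36r^2sin(θ)^2 + 24) · r dr dθ.

Inner (r from 0 to 1): 9sin(θ)^2 + 12.
Outer (θ from 0 to 2π): 33π.

Therefore ∮_C F · dr = 33π.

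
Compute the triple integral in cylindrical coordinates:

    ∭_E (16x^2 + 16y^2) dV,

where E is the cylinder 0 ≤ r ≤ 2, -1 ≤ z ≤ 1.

In cylindrical coordinates, x = r cos(θ), y = r sin(θ), z = z, and dV = r dr dθ dz.

The integrand becomes 16r^2, so

    ∭_E (16x^2 + 16y^2) dV = ∫_{0}^{2π} ∫_{0}^{2} ∫_{-1}^{1} (16r^2) · r dz dr dθ.

Inner (z): 32r^3.
Middle (r from 0 to 2): 128.
Outer (θ): 256π.

Therefore the triple integral equals 256π.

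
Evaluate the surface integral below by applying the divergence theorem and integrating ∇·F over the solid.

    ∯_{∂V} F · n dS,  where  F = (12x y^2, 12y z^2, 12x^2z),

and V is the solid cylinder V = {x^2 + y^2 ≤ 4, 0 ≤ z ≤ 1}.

By the divergence theorem,

    ∯_{∂V} F · n dS = ∭_V (∇ · F) dV.

Compute the divergence:
    ∇ · F = ∂F_x/∂x + ∂F_y/∂y + ∂F_z/∂z = 12y^2 + 12z^2 + 12x^2 = 12x^2 + 12y^2 + 12z^2.

In cylindrical coordinates, x = r cos(θ), y = r sin(θ), z = z, dV = r dr dθ dz, with 0 ≤ r ≤ 2, 0 ≤ θ ≤ 2π, 0 ≤ z ≤ 1.

The integrand, after substitution and multiplying by the volume element, becomes (12r^2 + 12z^2) · r, so

    ∭_V (∇·F) dV = ∫_0^{2π} ∫_0^{2} ∫_0^{1} (12r^2 + 12z^2) · r dz dr dθ.

Inner (z from 0 to 1): 12r^3 + 4r.
Middle (r from 0 to 2): 56.
Outer (θ from 0 to 2π): 112π.

Therefore ∯_{∂V} F · n dS = 112π.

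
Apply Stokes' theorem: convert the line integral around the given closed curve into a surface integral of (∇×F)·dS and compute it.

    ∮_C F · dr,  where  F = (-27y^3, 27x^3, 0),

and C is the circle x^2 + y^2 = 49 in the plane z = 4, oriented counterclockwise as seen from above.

Let S be the flat disk x^2 + y^2 ≤ 49 in the plane z = 4, with upward unit normal n̂ = ẑ. By Stokes' theorem,

    ∮_C F · dr = ∬_S (∇ × F) · n̂ dS = ∬_D (curl F)_z dA,

where D is the disk x^2 + y^2 ≤ 49.

Compute the curl of F = (-27y^3, 27x^3, 0):
    (∇ × F)_x = ∂F_z/∂y - ∂F_y/∂z = 0,
    (∇ × F)_y = ∂F_x/∂z - ∂F_z/∂x = 0,
    (∇ × F)_z = ∂F_y/∂x - ∂F_x/∂y = 81x^2 + 81y^2.

On z = 4, (curl F)_z = 81x^2 + 81y^2.

Convert to polar (x = r cos θ, y = r sin θ, dA = r dr dθ); the integrand becomes 81r^2, so

    ∬_D (curl F)_z dA = ∫_0^{2π} ∫_0^{7} (81r^2) · r dr dθ.

Inner (r from 0 to 7): 194481/4.
Outer (θ from 0 to 2π): 194481π/2.

Therefore ∮_C F · dr = 194481π/2.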